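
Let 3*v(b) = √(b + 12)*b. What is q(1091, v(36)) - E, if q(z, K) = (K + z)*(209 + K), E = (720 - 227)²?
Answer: -8118 + 62400*√3 ≈ 99962.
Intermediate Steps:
E = 243049 (E = 493² = 243049)
v(b) = b*√(12 + b)/3 (v(b) = (√(b + 12)*b)/3 = (√(12 + b)*b)/3 = (b*√(12 + b))/3 = b*√(12 + b)/3)
q(z, K) = (209 + K)*(K + z)
q(1091, v(36)) - E = (((⅓)*36*√(12 + 36))² + 209*((⅓)*36*√(12 + 36)) + 209*1091 + ((⅓)*36*√(12 + 36))*1091) - 1*243049 = (((⅓)*36*√48)² + 209*((⅓)*36*√48) + 228019 + ((⅓)*36*√48)*1091) - 243049 = (((⅓)*36*(4*√3))² + 209*((⅓)*36*(4*√3)) + 228019 + ((⅓)*36*(4*√3))*1091) - 243049 = ((48*√3)² + 209*(48*√3) + 228019 + (48*√3)*1091) - 243049 = (6912 + 10032*√3 + 228019 + 52368*√3) - 243049 = (234931 + 62400*√3) - 243049 = -8118 + 62400*√3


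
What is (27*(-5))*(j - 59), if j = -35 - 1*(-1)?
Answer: 12555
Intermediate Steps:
j = -34 (j = -35 + 1 = -34)
(27*(-5))*(j - 59) = (27*(-5))*(-34 - 59) = -135*(-93) = 12555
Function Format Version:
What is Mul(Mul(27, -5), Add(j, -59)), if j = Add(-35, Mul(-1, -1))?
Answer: 12555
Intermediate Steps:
j = -34 (j = Add(-35, 1) = -34)
Mul(Mul(27, -5), Add(j, -59)) = Mul(Mul(27, -5), Add(-34, -59)) = Mul(-135, -93) = 12555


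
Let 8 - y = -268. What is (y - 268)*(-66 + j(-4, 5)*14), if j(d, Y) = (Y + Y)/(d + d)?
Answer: -668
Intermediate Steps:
y = 276 (y = 8 - 1*(-268) = 8 + 268 = 276)
j(d, Y) = Y/d (j(d, Y) = (2*Y)/((2*d)) = (2*Y)*(1/(2*d)) = Y/d)
(y - 268)*(-66 + j(-4, 5)*14) = (276 - 268)*(-66 + (5/(-4))*14) = 8*(-66 + (5*(-¼))*14) = 8*(-66 - 5/4*14) = 8*(-66 - 35/2) = 8*(-167/2) = -668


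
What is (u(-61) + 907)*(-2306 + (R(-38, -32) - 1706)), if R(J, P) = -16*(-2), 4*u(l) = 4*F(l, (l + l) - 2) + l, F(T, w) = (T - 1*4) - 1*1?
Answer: -3286485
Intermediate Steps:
F(T, w) = -5 + T (F(T, w) = (T - 4) - 1 = (-4 + T) - 1 = -5 + T)
u(l) = -5 + 5*l/4 (u(l) = (4*(-5 + l) + l)/4 = ((-20 + 4*l) + l)/4 = (-20 + 5*l)/4 = -5 + 5*l/4)
R(J, P) = 32
(u(-61) + 907)*(-2306 + (R(-38, -32) - 1706)) = ((-5 + (5/4)*(-61)) + 907)*(-2306 + (32 - 1706)) = ((-5 - 305/4) + 907)*(-2306 - 1674) = (-325/4 + 907)*(-3980) = (3303/4)*(-3980) = -3286485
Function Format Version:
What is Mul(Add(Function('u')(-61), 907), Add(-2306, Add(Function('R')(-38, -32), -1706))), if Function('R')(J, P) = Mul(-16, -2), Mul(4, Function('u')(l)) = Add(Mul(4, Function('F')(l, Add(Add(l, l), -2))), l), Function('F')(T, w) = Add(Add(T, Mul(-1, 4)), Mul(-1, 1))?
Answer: -3286485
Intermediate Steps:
Function('F')(T, w) = Add(-5, T) (Function('F')(T, w) = Add(Add(T, -4), -1) = Add(Add(-4, T), -1) = Add(-5, T))
Function('u')(l) = Add(-5, Mul(Rational(5, 4), l)) (Function('u')(l) = Mul(Rational(1, 4), Add(Mul(4, Add(-5, l)), l)) = Mul(Rational(1, 4), Add(Add(-20, Mul(4, l)), l)) = Mul(Rational(1, 4), Add(-20, Mul(5, l))) = Add(-5, Mul(Rational(5, 4), l)))
Function('R')(J, P) = 32
Mul(Add(Function('u')(-61), 907), Add(-2306, Add(Function('R')(-38, -32), -1706))) = Mul(Add(Add(-5, Mul(Rational(5, 4), -61)), 907), Add(-2306, Add(32, -1706))) = Mul(Add(Add(-5, Rational(-305, 4)), 907), Add(-2306, -1674)) = Mul(Add(Rational(-325, 4), 907), -3980) = Mul(Rational(3303, 4), -3980) = -3286485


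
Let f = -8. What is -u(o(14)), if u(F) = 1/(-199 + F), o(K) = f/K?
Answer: 7/1397 ≈ 0.0050107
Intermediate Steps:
o(K) = -8/K
-u(o(14)) = -1/(-199 - 8/14) = -1/(-199 - 8*1/14) = -1/(-199 - 4/7) = -1/(-1397/7) = -1*(-7/1397) = 7/1397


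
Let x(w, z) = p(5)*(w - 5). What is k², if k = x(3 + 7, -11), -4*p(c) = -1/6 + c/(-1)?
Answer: 24025/576 ≈ 41.710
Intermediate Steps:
p(c) = 1/24 + c/4 (p(c) = -(-1/6 + c/(-1))/4 = -(-1*⅙ + c*(-1))/4 = -(-⅙ - c)/4 = 1/24 + c/4)
x(w, z) = -155/24 + 31*w/24 (x(w, z) = (1/24 + (¼)*5)*(w - 5) = (1/24 + 5/4)*(-5 + w) = 31*(-5 + w)/24 = -155/24 + 31*w/24)
k = 155/24 (k = -155/24 + 31*(3 + 7)/24 = -155/24 + (31/24)*10 = -155/24 + 155/12 = 155/24 ≈ 6.4583)
k² = (155/24)² = 24025/576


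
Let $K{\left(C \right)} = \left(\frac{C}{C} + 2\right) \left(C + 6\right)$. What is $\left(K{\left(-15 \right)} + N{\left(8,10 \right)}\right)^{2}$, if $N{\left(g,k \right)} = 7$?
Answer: $400$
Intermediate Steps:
$K{\left(C \right)} = 18 + 3 C$ ($K{\left(C \right)} = \left(1 + 2\right) \left(6 + C\right) = 3 \left(6 + C\right) = 18 + 3 C$)
$\left(K{\left(-15 \right)} + N{\left(8,10 \right)}\right)^{2} = \left(\left(18 + 3 \left(-15\right)\right) + 7\right)^{2} = \left(\left(18 - 45\right) + 7\right)^{2} = \left(-27 + 7\right)^{2} = \left(-20\right)^{2} = 400$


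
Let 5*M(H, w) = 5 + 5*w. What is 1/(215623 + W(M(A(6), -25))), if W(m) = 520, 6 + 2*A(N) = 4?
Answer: 1/216143 ≈ 4.6266e-6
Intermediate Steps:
A(N) = -1 (A(N) = -3 + (½)*4 = -3 + 2 = -1)
M(H, w) = 1 + w (M(H, w) = (5 + 5*w)/5 = 1 + w)
1/(215623 + W(M(A(6), -25))) = 1/(215623 + 520) = 1/216143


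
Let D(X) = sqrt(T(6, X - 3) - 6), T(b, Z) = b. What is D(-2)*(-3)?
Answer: 0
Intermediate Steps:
D(X) = 0 (D(X) = sqrt(6 - 6) = sqrt(0) = 0)
D(-2)*(-3) = 0*(-3) = 0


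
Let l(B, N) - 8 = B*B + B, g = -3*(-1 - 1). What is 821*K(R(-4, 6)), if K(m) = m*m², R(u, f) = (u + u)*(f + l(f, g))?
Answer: -73820536832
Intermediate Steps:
g = 6 (g = -3*(-2) = 6)
l(B, N) = 8 + B + B² (l(B, N) = 8 + (B*B + B) = 8 + (B² + B) = 8 + (B + B²) = 8 + B + B²)
R(u, f) = 2*u*(8 + f² + 2*f) (R(u, f) = (u + u)*(f + (8 + f + f²)) = (2*u)*(8 + f² + 2*f) = 2*u*(8 + f² + 2*f))
K(m) = m³
821*K(R(-4, 6)) = 821*(2*(-4)*(8 + 6² + 2*6))³ = 821*(2*(-4)*(8 + 36 + 12))³ = 821*(2*(-4)*56)³ = 821*(-448)³ = 821*(-89915392) = -73820536832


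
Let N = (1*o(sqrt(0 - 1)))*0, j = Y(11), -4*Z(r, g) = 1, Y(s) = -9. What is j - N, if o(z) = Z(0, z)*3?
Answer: -9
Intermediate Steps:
Z(r, g) = -1/4 (Z(r, g) = -1/4*1 = -1/4)
j = -9
o(z) = -3/4 (o(z) = -1/4*3 = -3/4)
N = 0 (N = (1*(-3/4))*0 = -3/4*0 = 0)
j - N = -9 - 1*0 = -9 + 0 = -9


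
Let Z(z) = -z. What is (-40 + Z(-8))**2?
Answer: 1024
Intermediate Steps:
(-40 + Z(-8))**2 = (-40 - 1*(-8))**2 = (-40 + 8)**2 = (-32)**2 = 1024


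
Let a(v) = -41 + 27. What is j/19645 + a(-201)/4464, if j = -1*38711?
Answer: -86540467/43847640 ≈ -1.9737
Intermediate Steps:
a(v) = -14
j = -38711
j/19645 + a(-201)/4464 = -38711/19645 - 14/4464 = -38711*1/19645 - 14*1/4464 = -38711/19645 - 7/2232 = -86540467/43847640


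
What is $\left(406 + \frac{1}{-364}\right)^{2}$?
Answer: $\frac{21839815089}{132496} \approx 1.6483 \cdot 10^{5}$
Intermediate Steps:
$\left(406 + \frac{1}{-364}\right)^{2} = \left(406 - \frac{1}{364}\right)^{2} = \left(\frac{147783}{364}\right)^{2} = \frac{21839815089}{132496}$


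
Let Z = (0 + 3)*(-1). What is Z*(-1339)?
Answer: 4017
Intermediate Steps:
Z = -3 (Z = 3*(-1) = -3)
Z*(-1339) = -3*(-1339) = 4017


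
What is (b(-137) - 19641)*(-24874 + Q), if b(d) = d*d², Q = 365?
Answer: 63502671946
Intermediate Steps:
b(d) = d³
(b(-137) - 19641)*(-24874 + Q) = ((-137)³ - 19641)*(-24874 + 365) = (-2571353 - 19641)*(-24509) = -2590994*(-24509) = 63502671946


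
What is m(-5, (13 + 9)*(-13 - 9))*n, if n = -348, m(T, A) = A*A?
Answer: -81521088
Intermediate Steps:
m(T, A) = A²
m(-5, (13 + 9)*(-13 - 9))*n = ((13 + 9)*(-13 - 9))²*(-348) = (22*(-22))²*(-348) = (-484)²*(-348) = 234256*(-348) = -81521088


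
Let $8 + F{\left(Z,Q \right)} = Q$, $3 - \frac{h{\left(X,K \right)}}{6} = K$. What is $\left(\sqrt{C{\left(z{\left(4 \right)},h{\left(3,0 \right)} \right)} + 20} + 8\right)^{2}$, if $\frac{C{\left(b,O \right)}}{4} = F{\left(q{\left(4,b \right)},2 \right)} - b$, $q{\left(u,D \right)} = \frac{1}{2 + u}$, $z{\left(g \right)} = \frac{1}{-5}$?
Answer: $\frac{304}{5} + \frac{64 i \sqrt{5}}{5} \approx 60.8 + 28.622 i$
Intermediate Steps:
$z{\left(g \right)} = - \frac{1}{5}$
$h{\left(X,K \right)} = 18 - 6 K$
$F{\left(Z,Q \right)} = -8 + Q$
$C{\left(b,O \right)} = -24 - 4 b$ ($C{\left(b,O \right)} = 4 \left(\left(-8 + 2\right) - b\right) = 4 \left(-6 - b\right) = -24 - 4 b$)
$\left(\sqrt{C{\left(z{\left(4 \right)},h{\left(3,0 \right)} \right)} + 20} + 8\right)^{2} = \left(\sqrt{\left(-24 - - \frac{4}{5}\right) + 20} + 8\right)^{2} = \left(\sqrt{\left(-24 + \frac{4}{5}\right) + 20} + 8\right)^{2} = \left(\sqrt{- \frac{116}{5} + 20} + 8\right)^{2} = \left(\sqrt{- \frac{16}{5}} + 8\right)^{2} = \left(\frac{4 i \sqrt{5}}{5} + 8\right)^{2} = \left(8 + \frac{4 i \sqrt{5}}{5}\right)^{2}$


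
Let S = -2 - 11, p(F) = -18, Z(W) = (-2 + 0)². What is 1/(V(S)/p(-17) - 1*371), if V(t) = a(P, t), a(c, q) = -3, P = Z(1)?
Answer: -6/2225 ≈ -0.0026966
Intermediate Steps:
Z(W) = 4 (Z(W) = (-2)² = 4)
P = 4
S = -13
V(t) = -3
1/(V(S)/p(-17) - 1*371) = 1/(-3/(-18) - 1*371) = 1/(-3*(-1/18) - 371) = 1/(⅙ - 371) = 1/(-2225/6) = -6/2225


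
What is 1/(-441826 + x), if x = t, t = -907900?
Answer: -1/1349726 ≈ -7.4089e-7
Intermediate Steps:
x = -907900
1/(-441826 + x) = 1/(-441826 - 907900) = 1/(-1349726) = -1/1349726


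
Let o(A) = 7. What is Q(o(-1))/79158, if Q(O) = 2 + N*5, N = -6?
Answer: -14/39579 ≈ -0.00035372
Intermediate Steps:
Q(O) = -28 (Q(O) = 2 - 6*5 = 2 - 30 = -28)
Q(o(-1))/79158 = -28/79158 = -28*1/79158 = -14/39579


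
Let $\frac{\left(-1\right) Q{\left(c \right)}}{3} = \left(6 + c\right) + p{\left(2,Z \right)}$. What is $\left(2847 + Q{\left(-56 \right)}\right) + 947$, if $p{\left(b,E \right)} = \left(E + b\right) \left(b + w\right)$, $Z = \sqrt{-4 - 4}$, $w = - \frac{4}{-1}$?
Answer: $3908 - 36 i \sqrt{2} \approx 3908.0 - 50.912 i$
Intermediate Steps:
$w = 4$ ($w = \left(-4\right) \left(-1\right) = 4$)
$Z = 2 i \sqrt{2}$ ($Z = \sqrt{-8} = 2 i \sqrt{2} \approx 2.8284 i$)
$p{\left(b,E \right)} = \left(4 + b\right) \left(E + b\right)$ ($p{\left(b,E \right)} = \left(E + b\right) \left(b + 4\right) = \left(E + b\right) \left(4 + b\right) = \left(4 + b\right) \left(E + b\right)$)
$Q{\left(c \right)} = -54 - 3 c - 36 i \sqrt{2}$ ($Q{\left(c \right)} = - 3 \left(\left(6 + c\right) + \left(2^{2} + 4 \cdot 2 i \sqrt{2} + 4 \cdot 2 + 2 i \sqrt{2} \cdot 2\right)\right) = - 3 \left(\left(6 + c\right) + \left(4 + 8 i \sqrt{2} + 8 + 4 i \sqrt{2}\right)\right) = - 3 \left(\left(6 + c\right) + \left(12 + 12 i \sqrt{2}\right)\right) = - 3 \left(18 + c + 12 i \sqrt{2}\right) = -54 - 3 c - 36 i \sqrt{2}$)
$\left(2847 + Q{\left(-56 \right)}\right) + 947 = \left(2847 - \left(-114 + 36 i \sqrt{2}\right)\right) + 947 = \left(2847 + \left(114 - 36 i \sqrt{2}\right)\right) + 947 = \left(2961 - 36 i \sqrt{2}\right) + 947 = 3908 - 36 i \sqrt{2}$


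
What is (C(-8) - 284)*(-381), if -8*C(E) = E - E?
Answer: 108204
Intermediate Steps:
C(E) = 0 (C(E) = -(E - E)/8 = -⅛*0 = 0)
(C(-8) - 284)*(-381) = (0 - 284)*(-381) = -284*(-381) = 108204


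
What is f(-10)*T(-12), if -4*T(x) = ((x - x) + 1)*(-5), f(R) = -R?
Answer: 25/2 ≈ 12.500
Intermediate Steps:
T(x) = 5/4 (T(x) = -((x - x) + 1)*(-5)/4 = -(0 + 1)*(-5)/4 = -(-5)/4 = -1/4*(-5) = 5/4)
f(-10)*T(-12) = -1*(-10)*(5/4) = 10*(5/4) = 25/2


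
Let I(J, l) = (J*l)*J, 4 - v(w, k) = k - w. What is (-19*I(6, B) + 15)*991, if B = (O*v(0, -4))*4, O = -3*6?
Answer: 390453009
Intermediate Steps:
O = -18
v(w, k) = 4 + w - k (v(w, k) = 4 - (k - w) = 4 + (w - k) = 4 + w - k)
B = -576 (B = -18*(4 + 0 - 1*(-4))*4 = -18*(4 + 0 + 4)*4 = -18*8*4 = -144*4 = -576)
I(J, l) = l*J**2
(-19*I(6, B) + 15)*991 = (-(-10944)*6**2 + 15)*991 = (-(-10944)*36 + 15)*991 = (-19*(-20736) + 15)*991 = (393984 + 15)*991 = 393999*991 = 390453009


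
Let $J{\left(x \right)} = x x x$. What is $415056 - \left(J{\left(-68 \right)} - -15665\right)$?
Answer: $713823$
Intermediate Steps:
$J{\left(x \right)} = x^{3}$ ($J{\left(x \right)} = x^{2} x = x^{3}$)
$415056 - \left(J{\left(-68 \right)} - -15665\right) = 415056 - \left(\left(-68\right)^{3} - -15665\right) = 415056 - \left(-314432 + 15665\right) = 415056 - -298767 = 415056 + 298767 = 713823$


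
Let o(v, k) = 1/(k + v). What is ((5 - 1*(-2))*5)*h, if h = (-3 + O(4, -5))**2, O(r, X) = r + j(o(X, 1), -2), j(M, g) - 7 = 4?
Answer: 5040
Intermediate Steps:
j(M, g) = 11 (j(M, g) = 7 + 4 = 11)
O(r, X) = 11 + r (O(r, X) = r + 11 = 11 + r)
h = 144 (h = (-3 + (11 + 4))**2 = (-3 + 15)**2 = 12**2 = 144)
((5 - 1*(-2))*5)*h = ((5 - 1*(-2))*5)*144 = ((5 + 2)*5)*144 = (7*5)*144 = 35*144 = 5040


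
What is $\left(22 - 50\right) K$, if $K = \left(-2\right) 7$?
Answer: $392$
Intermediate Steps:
$K = -14$
$\left(22 - 50\right) K = \left(22 - 50\right) \left(-14\right) = \left(-28\right) \left(-14\right) = 392$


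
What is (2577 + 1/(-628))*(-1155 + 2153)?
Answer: 807559145/314 ≈ 2.5718e+6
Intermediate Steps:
(2577 + 1/(-628))*(-1155 + 2153) = (2577 - 1/628)*998 = (1618355/628)*998 = 807559145/314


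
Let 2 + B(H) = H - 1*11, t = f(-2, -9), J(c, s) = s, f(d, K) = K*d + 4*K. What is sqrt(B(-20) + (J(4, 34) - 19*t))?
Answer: 7*sqrt(7) ≈ 18.520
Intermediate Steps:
f(d, K) = 4*K + K*d
t = -18 (t = -9*(4 - 2) = -9*2 = -18)
B(H) = -13 + H (B(H) = -2 + (H - 1*11) = -2 + (H - 11) = -2 + (-11 + H) = -13 + H)
sqrt(B(-20) + (J(4, 34) - 19*t)) = sqrt((-13 - 20) + (34 - 19*(-18))) = sqrt(-33 + (34 + 342)) = sqrt(-33 + 376) = sqrt(343) = 7*sqrt(7)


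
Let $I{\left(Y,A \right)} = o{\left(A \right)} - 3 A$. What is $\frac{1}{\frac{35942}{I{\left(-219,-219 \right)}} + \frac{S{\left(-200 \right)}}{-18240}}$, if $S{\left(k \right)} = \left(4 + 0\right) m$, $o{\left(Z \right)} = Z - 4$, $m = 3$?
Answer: $\frac{329840}{27315703} \approx 0.012075$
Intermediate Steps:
$o{\left(Z \right)} = -4 + Z$ ($o{\left(Z \right)} = Z - 4 = -4 + Z$)
$S{\left(k \right)} = 12$ ($S{\left(k \right)} = \left(4 + 0\right) 3 = 4 \cdot 3 = 12$)
$I{\left(Y,A \right)} = -4 - 2 A$ ($I{\left(Y,A \right)} = \left(-4 + A\right) - 3 A = -4 - 2 A$)
$\frac{1}{\frac{35942}{I{\left(-219,-219 \right)}} + \frac{S{\left(-200 \right)}}{-18240}} = \frac{1}{\frac{35942}{-4 - -438} + \frac{12}{-18240}} = \frac{1}{\frac{35942}{-4 + 438} + 12 \left(- \frac{1}{18240}\right)} = \frac{1}{\frac{35942}{434} - \frac{1}{1520}} = \frac{1}{35942 \cdot \frac{1}{434} - \frac{1}{1520}} = \frac{1}{\frac{17971}{217} - \frac{1}{1520}} = \frac{1}{\frac{27315703}{329840}} = \frac{329840}{27315703}$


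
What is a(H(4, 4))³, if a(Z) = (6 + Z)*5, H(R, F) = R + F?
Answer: 343000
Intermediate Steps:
H(R, F) = F + R
a(Z) = 30 + 5*Z
a(H(4, 4))³ = (30 + 5*(4 + 4))³ = (30 + 5*8)³ = (30 + 40)³ = 70³ = 343000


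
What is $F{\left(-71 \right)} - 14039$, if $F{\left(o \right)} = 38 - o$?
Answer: $-13930$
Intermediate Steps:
$F{\left(-71 \right)} - 14039 = \left(38 - -71\right) - 14039 = \left(38 + 71\right) - 14039 = 109 - 14039 = -13930$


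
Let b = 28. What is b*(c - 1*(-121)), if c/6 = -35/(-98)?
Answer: 3448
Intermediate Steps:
c = 15/7 (c = 6*(-35/(-98)) = 6*(-35*(-1/98)) = 6*(5/14) = 15/7 ≈ 2.1429)
b*(c - 1*(-121)) = 28*(15/7 - 1*(-121)) = 28*(15/7 + 121) = 28*(862/7) = 3448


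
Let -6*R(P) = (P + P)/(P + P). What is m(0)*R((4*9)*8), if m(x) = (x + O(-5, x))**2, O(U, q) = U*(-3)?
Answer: -75/2 ≈ -37.500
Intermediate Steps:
O(U, q) = -3*U
m(x) = (15 + x)**2 (m(x) = (x - 3*(-5))**2 = (x + 15)**2 = (15 + x)**2)
R(P) = -1/6 (R(P) = -(P + P)/(6*(P + P)) = -2*P/(6*(2*P)) = -2*P*1/(2*P)/6 = -1/6*1 = -1/6)
m(0)*R((4*9)*8) = (15 + 0)**2*(-1/6) = 15**2*(-1/6) = 225*(-1/6) = -75/2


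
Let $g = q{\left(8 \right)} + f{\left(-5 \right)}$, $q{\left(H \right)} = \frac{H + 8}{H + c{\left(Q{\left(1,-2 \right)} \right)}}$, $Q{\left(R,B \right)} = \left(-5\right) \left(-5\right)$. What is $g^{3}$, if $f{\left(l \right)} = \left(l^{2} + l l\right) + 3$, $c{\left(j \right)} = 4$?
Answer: $\frac{4330747}{27} \approx 1.604 \cdot 10^{5}$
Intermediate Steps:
$Q{\left(R,B \right)} = 25$
$f{\left(l \right)} = 3 + 2 l^{2}$ ($f{\left(l \right)} = \left(l^{2} + l^{2}\right) + 3 = 2 l^{2} + 3 = 3 + 2 l^{2}$)
$q{\left(H \right)} = \frac{8 + H}{4 + H}$ ($q{\left(H \right)} = \frac{H + 8}{H + 4} = \frac{8 + H}{4 + H}$)
$g = \frac{163}{3}$ ($g = \frac{8 + 8}{4 + 8} + \left(3 + 2 \left(-5\right)^{2}\right) = \frac{1}{12} \cdot 16 + \left(3 + 2 \cdot 25\right) = \frac{1}{12} \cdot 16 + \left(3 + 50\right) = \frac{4}{3} + 53 = \frac{163}{3} \approx 54.333$)
$g^{3} = \left(\frac{163}{3}\right)^{3} = \frac{4330747}{27}$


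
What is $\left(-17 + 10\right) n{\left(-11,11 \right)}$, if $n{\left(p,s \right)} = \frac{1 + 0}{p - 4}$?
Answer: $\frac{7}{15} \approx 0.46667$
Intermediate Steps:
$n{\left(p,s \right)} = \frac{1}{-4 + p}$ ($n{\left(p,s \right)} = 1 \frac{1}{-4 + p} = \frac{1}{-4 + p}$)
$\left(-17 + 10\right) n{\left(-11,11 \right)} = \frac{-17 + 10}{-4 - 11} = - \frac{7}{-15} = \left(-7\right) \left(- \frac{1}{15}\right) = \frac{7}{15}$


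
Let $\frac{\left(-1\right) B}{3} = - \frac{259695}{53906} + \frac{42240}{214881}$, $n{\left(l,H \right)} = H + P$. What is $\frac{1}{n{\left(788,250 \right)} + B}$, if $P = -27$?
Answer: $\frac{3861125062}{914557420681} \approx 0.0042218$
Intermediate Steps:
$n{\left(l,H \right)} = -27 + H$ ($n{\left(l,H \right)} = H - 27 = -27 + H$)
$B = \frac{53526531855}{3861125062}$ ($B = - 3 \left(- \frac{259695}{53906} + \frac{42240}{214881}\right) = - 3 \left(\left(-259695\right) \frac{1}{53906} + 42240 \cdot \frac{1}{214881}\right) = - 3 \left(- \frac{259695}{53906} + \frac{14080}{71627}\right) = \left(-3\right) \left(- \frac{17842177285}{3861125062}\right) = \frac{53526531855}{3861125062} \approx 13.863$)
$\frac{1}{n{\left(788,250 \right)} + B} = \frac{1}{\left(-27 + 250\right) + \frac{53526531855}{3861125062}} = \frac{1}{223 + \frac{53526531855}{3861125062}} = \frac{1}{\frac{914557420681}{3861125062}} = \frac{3861125062}{914557420681}$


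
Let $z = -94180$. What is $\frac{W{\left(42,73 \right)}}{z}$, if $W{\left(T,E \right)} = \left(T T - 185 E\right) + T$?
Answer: $\frac{11699}{94180} \approx 0.12422$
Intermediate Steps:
$W{\left(T,E \right)} = T + T^{2} - 185 E$ ($W{\left(T,E \right)} = \left(T^{2} - 185 E\right) + T = T + T^{2} - 185 E$)
$\frac{W{\left(42,73 \right)}}{z} = \frac{42 + 42^{2} - 13505}{-94180} = \left(42 + 1764 - 13505\right) \left(- \frac{1}{94180}\right) = \left(-11699\right) \left(- \frac{1}{94180}\right) = \frac{11699}{94180}$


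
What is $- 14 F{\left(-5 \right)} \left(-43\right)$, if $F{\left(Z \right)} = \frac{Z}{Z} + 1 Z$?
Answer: $-2408$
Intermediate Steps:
$F{\left(Z \right)} = 1 + Z$
$- 14 F{\left(-5 \right)} \left(-43\right) = - 14 \left(1 - 5\right) \left(-43\right) = \left(-14\right) \left(-4\right) \left(-43\right) = 56 \left(-43\right) = -2408$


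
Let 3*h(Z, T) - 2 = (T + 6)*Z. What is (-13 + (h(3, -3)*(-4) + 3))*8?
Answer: -592/3 ≈ -197.33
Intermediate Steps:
h(Z, T) = 2/3 + Z*(6 + T)/3 (h(Z, T) = 2/3 + ((T + 6)*Z)/3 = 2/3 + ((6 + T)*Z)/3 = 2/3 + (Z*(6 + T))/3 = 2/3 + Z*(6 + T)/3)
(-13 + (h(3, -3)*(-4) + 3))*8 = (-13 + ((2/3 + 2*3 + (1/3)*(-3)*3)*(-4) + 3))*8 = (-13 + ((2/3 + 6 - 3)*(-4) + 3))*8 = (-13 + ((11/3)*(-4) + 3))*8 = (-13 + (-44/3 + 3))*8 = (-13 - 35/3)*8 = -74/3*8 = -592/3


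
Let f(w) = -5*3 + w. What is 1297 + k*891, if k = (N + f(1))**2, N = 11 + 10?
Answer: 44956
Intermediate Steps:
N = 21
f(w) = -15 + w
k = 49 (k = (21 + (-15 + 1))**2 = (21 - 14)**2 = 7**2 = 49)
1297 + k*891 = 1297 + 49*891 = 1297 + 43659 = 44956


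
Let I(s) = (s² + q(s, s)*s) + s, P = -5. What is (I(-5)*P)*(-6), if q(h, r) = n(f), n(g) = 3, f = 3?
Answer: 150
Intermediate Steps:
q(h, r) = 3
I(s) = s² + 4*s (I(s) = (s² + 3*s) + s = s² + 4*s)
(I(-5)*P)*(-6) = (-5*(4 - 5)*(-5))*(-6) = (-5*(-1)*(-5))*(-6) = (5*(-5))*(-6) = -25*(-6) = 150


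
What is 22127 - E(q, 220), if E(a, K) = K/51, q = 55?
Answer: 1128257/51 ≈ 22123.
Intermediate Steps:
E(a, K) = K/51 (E(a, K) = K*(1/51) = K/51)
22127 - E(q, 220) = 22127 - 220/51 = 1128257/51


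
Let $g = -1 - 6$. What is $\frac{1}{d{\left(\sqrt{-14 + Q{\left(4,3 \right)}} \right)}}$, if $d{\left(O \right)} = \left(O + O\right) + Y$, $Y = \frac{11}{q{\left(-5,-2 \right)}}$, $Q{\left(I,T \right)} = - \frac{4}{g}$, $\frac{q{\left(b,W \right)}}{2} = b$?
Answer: $- \frac{770}{38447} - \frac{200 i \sqrt{658}}{38447} \approx -0.020028 - 0.13344 i$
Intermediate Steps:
$q{\left(b,W \right)} = 2 b$
$g = -7$ ($g = -1 - 6 = -7$)
$Q{\left(I,T \right)} = \frac{4}{7}$ ($Q{\left(I,T \right)} = - \frac{4}{-7} = \left(-4\right) \left(- \frac{1}{7}\right) = \frac{4}{7}$)
$Y = - \frac{11}{10}$ ($Y = \frac{11}{2 \left(-5\right)} = \frac{11}{-10} = 11 \left(- \frac{1}{10}\right) = - \frac{11}{10} \approx -1.1$)
$d{\left(O \right)} = - \frac{11}{10} + 2 O$ ($d{\left(O \right)} = \left(O + O\right) - \frac{11}{10} = 2 O - \frac{11}{10} = - \frac{11}{10} + 2 O$)
$\frac{1}{d{\left(\sqrt{-14 + Q{\left(4,3 \right)}} \right)}} = \frac{1}{- \frac{11}{10} + 2 \sqrt{-14 + \frac{4}{7}}} = \frac{1}{- \frac{11}{10} + 2 \sqrt{- \frac{94}{7}}} = \frac{1}{- \frac{11}{10} + 2 \frac{i \sqrt{658}}{7}} = \frac{1}{- \frac{11}{10} + \frac{2 i \sqrt{658}}{7}}$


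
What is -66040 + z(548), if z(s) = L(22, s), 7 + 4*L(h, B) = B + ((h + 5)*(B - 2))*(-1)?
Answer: -278361/4 ≈ -69590.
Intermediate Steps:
L(h, B) = -7/4 + B/4 - (-2 + B)*(5 + h)/4 (L(h, B) = -7/4 + (B + ((h + 5)*(B - 2))*(-1))/4 = -7/4 + (B + ((5 + h)*(-2 + B))*(-1))/4 = -7/4 + (B + ((-2 + B)*(5 + h))*(-1))/4 = -7/4 + (B - (-2 + B)*(5 + h))/4 = -7/4 + (B/4 - (-2 + B)*(5 + h)/4) = -7/4 + B/4 - (-2 + B)*(5 + h)/4)
z(s) = 47/4 - 13*s/2 (z(s) = ¾ + (½)*22 - s - ¼*s*22 = ¾ + 11 - s - 11*s/2 = 47/4 - 13*s/2)
-66040 + z(548) = -66040 + (47/4 - 13/2*548) = -66040 + (47/4 - 3562) = -66040 - 14201/4 = -278361/4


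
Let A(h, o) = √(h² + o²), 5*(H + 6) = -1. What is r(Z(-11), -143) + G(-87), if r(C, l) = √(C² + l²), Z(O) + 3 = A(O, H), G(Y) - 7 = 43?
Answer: 50 + √(515436 - 30*√3986)/5 ≈ 193.32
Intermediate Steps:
H = -31/5 (H = -6 + (⅕)*(-1) = -6 - ⅕ = -31/5 ≈ -6.2000)
G(Y) = 50 (G(Y) = 7 + 43 = 50)
Z(O) = -3 + √(961/25 + O²) (Z(O) = -3 + √(O² + (-31/5)²) = -3 + √(O² + 961/25) = -3 + √(961/25 + O²))
r(Z(-11), -143) + G(-87) = √((-3 + √(961 + 25*(-11)²)/5)² + (-143)²) + 50 = √((-3 + √(961 + 25*121)/5)² + 20449) + 50 = √((-3 + √(961 + 3025)/5)² + 20449) + 50 = √((-3 + √3986/5)² + 20449) + 50 = √(20449 + (-3 + √3986/5)²) + 50 = 50 + √(20449 + (-3 + √3986/5)²)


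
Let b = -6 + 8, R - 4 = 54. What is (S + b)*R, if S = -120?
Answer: -6844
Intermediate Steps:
R = 58 (R = 4 + 54 = 58)
b = 2
(S + b)*R = (-120 + 2)*58 = -118*58 = -6844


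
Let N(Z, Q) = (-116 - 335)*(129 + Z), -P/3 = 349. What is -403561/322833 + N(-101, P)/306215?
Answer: -18236166677/14122329585 ≈ -1.2913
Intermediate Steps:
P = -1047 (P = -3*349 = -1047)
N(Z, Q) = -58179 - 451*Z (N(Z, Q) = -451*(129 + Z) = -58179 - 451*Z)
-403561/322833 + N(-101, P)/306215 = -403561/322833 + (-58179 - 451*(-101))/306215 = -403561*1/322833 + (-58179 + 45551)*(1/306215) = -403561/322833 - 12628*1/306215 = -403561/322833 - 1804/43745 = -18236166677/14122329585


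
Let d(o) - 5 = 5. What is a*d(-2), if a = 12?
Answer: 120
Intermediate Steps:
d(o) = 10 (d(o) = 5 + 5 = 10)
a*d(-2) = 12*10 = 120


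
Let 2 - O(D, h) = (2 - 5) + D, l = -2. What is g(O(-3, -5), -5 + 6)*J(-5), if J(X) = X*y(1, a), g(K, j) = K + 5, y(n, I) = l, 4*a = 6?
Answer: 130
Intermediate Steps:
a = 3/2 (a = (1/4)*6 = 3/2 ≈ 1.5000)
y(n, I) = -2
O(D, h) = 5 - D (O(D, h) = 2 - ((2 - 5) + D) = 2 - (-3 + D) = 2 + (3 - D) = 5 - D)
g(K, j) = 5 + K
J(X) = -2*X (J(X) = X*(-2) = -2*X)
g(O(-3, -5), -5 + 6)*J(-5) = (5 + (5 - 1*(-3)))*(-2*(-5)) = (5 + (5 + 3))*10 = (5 + 8)*10 = 13*10 = 130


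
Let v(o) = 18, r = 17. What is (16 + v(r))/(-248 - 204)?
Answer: -17/226 ≈ -0.075221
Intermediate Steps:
(16 + v(r))/(-248 - 204) = (16 + 18)/(-248 - 204) = 34/(-452) = 34*(-1/452) = -17/226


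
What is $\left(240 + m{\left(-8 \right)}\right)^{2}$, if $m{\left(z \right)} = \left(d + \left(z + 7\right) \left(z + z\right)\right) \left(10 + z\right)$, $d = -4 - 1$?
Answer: $68644$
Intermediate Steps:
$d = -5$ ($d = -4 - 1 = -5$)
$m{\left(z \right)} = \left(-5 + 2 z \left(7 + z\right)\right) \left(10 + z\right)$ ($m{\left(z \right)} = \left(-5 + \left(z + 7\right) \left(z + z\right)\right) \left(10 + z\right) = \left(-5 + \left(7 + z\right) 2 z\right) \left(10 + z\right) = \left(-5 + 2 z \left(7 + z\right)\right) \left(10 + z\right)$)
$\left(240 + m{\left(-8 \right)}\right)^{2} = \left(240 + \left(-50 + 2 \left(-8\right)^{3} + 34 \left(-8\right)^{2} + 135 \left(-8\right)\right)\right)^{2} = \left(240 + \left(-50 + 2 \left(-512\right) + 34 \cdot 64 - 1080\right)\right)^{2} = \left(240 - -22\right)^{2} = \left(240 + 22\right)^{2} = 262^{2} = 68644$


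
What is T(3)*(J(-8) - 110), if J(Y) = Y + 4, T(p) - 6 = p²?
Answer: -1710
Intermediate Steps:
T(p) = 6 + p²
J(Y) = 4 + Y
T(3)*(J(-8) - 110) = (6 + 3²)*((4 - 8) - 110) = (6 + 9)*(-4 - 110) = 15*(-114) = -1710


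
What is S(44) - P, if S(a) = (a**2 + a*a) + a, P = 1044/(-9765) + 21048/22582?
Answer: 6851967068/1750105 ≈ 3915.2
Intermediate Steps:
P = 1444112/1750105 (P = 1044*(-1/9765) + 21048*(1/22582) = -116/1085 + 10524/11291 = 1444112/1750105 ≈ 0.82516)
S(a) = a + 2*a**2 (S(a) = (a**2 + a**2) + a = 2*a**2 + a = a + 2*a**2)
S(44) - P = 44*(1 + 2*44) - 1*1444112/1750105 = 44*(1 + 88) - 1444112/1750105 = 44*89 - 1444112/1750105 = 3916 - 1444112/1750105 = 6851967068/1750105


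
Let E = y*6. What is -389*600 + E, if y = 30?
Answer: -233220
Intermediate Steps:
E = 180 (E = 30*6 = 180)
-389*600 + E = -389*600 + 180 = -233400 + 180 = -233220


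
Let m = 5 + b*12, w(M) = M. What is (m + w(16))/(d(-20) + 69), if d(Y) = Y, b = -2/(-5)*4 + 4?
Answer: 9/5 ≈ 1.8000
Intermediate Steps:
b = 28/5 (b = -2*(-⅕)*4 + 4 = (⅖)*4 + 4 = 8/5 + 4 = 28/5 ≈ 5.6000)
m = 361/5 (m = 5 + (28/5)*12 = 5 + 336/5 = 361/5 ≈ 72.200)
(m + w(16))/(d(-20) + 69) = (361/5 + 16)/(-20 + 69) = (441/5)/49 = (441/5)*(1/49) = 9/5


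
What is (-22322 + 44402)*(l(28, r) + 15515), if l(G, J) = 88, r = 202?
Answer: 344514240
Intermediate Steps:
(-22322 + 44402)*(l(28, r) + 15515) = (-22322 + 44402)*(88 + 15515) = 22080*15603 = 344514240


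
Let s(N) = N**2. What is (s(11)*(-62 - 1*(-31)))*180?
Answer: -675180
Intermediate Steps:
(s(11)*(-62 - 1*(-31)))*180 = (11**2*(-62 - 1*(-31)))*180 = (121*(-62 + 31))*180 = (121*(-31))*180 = -3751*180 = -675180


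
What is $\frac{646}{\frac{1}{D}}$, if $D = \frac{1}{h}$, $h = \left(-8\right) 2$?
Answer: $- \frac{323}{8} \approx -40.375$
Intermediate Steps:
$h = -16$
$D = - \frac{1}{16}$ ($D = \frac{1}{-16} = - \frac{1}{16} \approx -0.0625$)
$\frac{646}{\frac{1}{D}} = \frac{646}{\frac{1}{- \frac{1}{16}}} = \frac{646}{-16} = 646 \left(- \frac{1}{16}\right) = - \frac{323}{8}$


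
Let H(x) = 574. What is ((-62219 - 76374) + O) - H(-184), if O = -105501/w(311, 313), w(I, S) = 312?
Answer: -14508535/104 ≈ -1.3951e+5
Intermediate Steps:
O = -35167/104 (O = -105501/312 = -105501*1/312 = -35167/104 ≈ -338.14)
((-62219 - 76374) + O) - H(-184) = ((-62219 - 76374) - 35167/104) - 1*574 = (-138593 - 35167/104) - 574 = -14448839/104 - 574 = -14508535/104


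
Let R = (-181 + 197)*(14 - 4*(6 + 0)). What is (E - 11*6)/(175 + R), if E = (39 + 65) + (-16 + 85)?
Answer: 107/15 ≈ 7.1333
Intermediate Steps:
E = 173 (E = 104 + 69 = 173)
R = -160 (R = 16*(14 - 4*6) = 16*(14 - 24) = 16*(-10) = -160)
(E - 11*6)/(175 + R) = (173 - 11*6)/(175 - 160) = (173 - 66)/15 = 107*(1/15) = 107/15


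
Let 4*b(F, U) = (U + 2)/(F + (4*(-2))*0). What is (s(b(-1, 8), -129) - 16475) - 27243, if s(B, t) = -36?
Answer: -43754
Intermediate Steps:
b(F, U) = (2 + U)/(4*F) (b(F, U) = ((U + 2)/(F + (4*(-2))*0))/4 = ((2 + U)/(F - 8*0))/4 = ((2 + U)/(F + 0))/4 = ((2 + U)/F)/4 = (2 + U)/(4*F))
(s(b(-1, 8), -129) - 16475) - 27243 = (-36 - 16475) - 27243 = -16511 - 27243 = -43754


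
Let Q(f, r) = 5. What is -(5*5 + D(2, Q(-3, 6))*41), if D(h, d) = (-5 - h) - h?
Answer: 344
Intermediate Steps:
D(h, d) = -5 - 2*h
-(5*5 + D(2, Q(-3, 6))*41) = -(5*5 + (-5 - 2*2)*41) = -(25 + (-5 - 4)*41) = -(25 - 9*41) = -(25 - 369) = -1*(-344) = 344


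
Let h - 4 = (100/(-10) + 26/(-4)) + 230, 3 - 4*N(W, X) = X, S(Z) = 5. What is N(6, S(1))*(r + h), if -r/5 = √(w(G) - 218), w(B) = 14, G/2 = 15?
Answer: -435/4 + 5*I*√51 ≈ -108.75 + 35.707*I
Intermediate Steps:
G = 30 (G = 2*15 = 30)
N(W, X) = ¾ - X/4
h = 435/2 (h = 4 + ((100/(-10) + 26/(-4)) + 230) = 4 + ((100*(-⅒) + 26*(-¼)) + 230) = 4 + ((-10 - 13/2) + 230) = 4 + (-33/2 + 230) = 4 + 427/2 = 435/2 ≈ 217.50)
r = -10*I*√51 (r = -5*√(14 - 218) = -10*I*√51 ≈ -71.414*I)
N(6, S(1))*(r + h) = (¾ - ¼*5)*(-10*I*√51 + 435/2) = (¾ - 5/4)*(435/2 - 10*I*√51) = -(435/2 - 10*I*√51)/2 = -435/4 + 5*I*√51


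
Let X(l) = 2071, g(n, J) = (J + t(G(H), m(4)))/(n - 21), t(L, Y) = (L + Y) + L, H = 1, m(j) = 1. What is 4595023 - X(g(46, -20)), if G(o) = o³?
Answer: 4592952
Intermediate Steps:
t(L, Y) = Y + 2*L
g(n, J) = (3 + J)/(-21 + n) (g(n, J) = (J + (1 + 2*1³))/(n - 21) = (J + (1 + 2*1))/(-21 + n) = (J + (1 + 2))/(-21 + n) = (J + 3)/(-21 + n) = (3 + J)/(-21 + n))
4595023 - X(g(46, -20)) = 4595023 - 1*2071 = 4595023 - 2071 = 4592952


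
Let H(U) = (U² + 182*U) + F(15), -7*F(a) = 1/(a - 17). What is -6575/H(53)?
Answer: -92050/174371 ≈ -0.52790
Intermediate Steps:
F(a) = -1/(7*(-17 + a)) (F(a) = -1/(7*(a - 17)) = -1/(7*(-17 + a)))
H(U) = 1/14 + U² + 182*U (H(U) = (U² + 182*U) - 1/(-119 + 7*15) = (U² + 182*U) - 1/(-119 + 105) = (U² + 182*U) - 1/(-14) = (U² + 182*U) - 1*(-1/14) = (U² + 182*U) + 1/14 = 1/14 + U² + 182*U)
-6575/H(53) = -6575/(1/14 + 53² + 182*53) = -6575/(1/14 + 2809 + 9646) = -6575/174371/14 = -6575*14/174371 = -92050/174371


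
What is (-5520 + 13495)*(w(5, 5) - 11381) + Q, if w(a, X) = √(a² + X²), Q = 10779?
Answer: -90752696 + 39875*√2 ≈ -9.0696e+7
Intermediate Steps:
w(a, X) = √(X² + a²)
(-5520 + 13495)*(w(5, 5) - 11381) + Q = (-5520 + 13495)*(√(5² + 5²) - 11381) + 10779 = 7975*(√(25 + 25) - 11381) + 10779 = 7975*(√50 - 11381) + 10779 = 7975*(5*√2 - 11381) + 10779 = 7975*(-11381 + 5*√2) + 10779 = (-90763475 + 39875*√2) + 10779 = -90752696 + 39875*√2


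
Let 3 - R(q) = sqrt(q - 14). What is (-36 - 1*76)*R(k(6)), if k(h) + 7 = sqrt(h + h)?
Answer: -336 + 112*I*sqrt(21 - 2*sqrt(3)) ≈ -336.0 + 469.01*I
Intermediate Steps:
k(h) = -7 + sqrt(2)*sqrt(h) (k(h) = -7 + sqrt(h + h) = -7 + sqrt(2*h) = -7 + sqrt(2)*sqrt(h))
R(q) = 3 - sqrt(-14 + q) (R(q) = 3 - sqrt(q - 14) = 3 - sqrt(-14 + q))
(-36 - 1*76)*R(k(6)) = (-36 - 1*76)*(3 - sqrt(-14 + (-7 + sqrt(2)*sqrt(6)))) = (-36 - 76)*(3 - sqrt(-14 + (-7 + 2*sqrt(3)))) = -112*(3 - sqrt(-21 + 2*sqrt(3))) = -336 + 112*sqrt(-21 + 2*sqrt(3))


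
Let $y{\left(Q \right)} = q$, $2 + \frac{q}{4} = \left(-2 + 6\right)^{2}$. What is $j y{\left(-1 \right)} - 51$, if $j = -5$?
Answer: $-331$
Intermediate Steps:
$q = 56$ ($q = -8 + 4 \left(-2 + 6\right)^{2} = -8 + 4 \cdot 4^{2} = -8 + 4 \cdot 16 = -8 + 64 = 56$)
$y{\left(Q \right)} = 56$
$j y{\left(-1 \right)} - 51 = \left(-5\right) 56 - 51 = -280 - 51 = -331$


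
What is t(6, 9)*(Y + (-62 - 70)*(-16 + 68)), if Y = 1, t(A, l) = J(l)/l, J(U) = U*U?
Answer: -61767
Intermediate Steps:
J(U) = U²
t(A, l) = l (t(A, l) = l²/l = l)
t(6, 9)*(Y + (-62 - 70)*(-16 + 68)) = 9*(1 + (-62 - 70)*(-16 + 68)) = 9*(1 - 132*52) = 9*(1 - 6864) = 9*(-6863) = -61767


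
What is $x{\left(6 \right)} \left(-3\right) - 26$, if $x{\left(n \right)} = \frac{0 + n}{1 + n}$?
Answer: $- \frac{200}{7} \approx -28.571$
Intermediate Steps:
$x{\left(n \right)} = \frac{n}{1 + n}$
$x{\left(6 \right)} \left(-3\right) - 26 = \frac{6}{1 + 6} \left(-3\right) - 26 = \frac{6}{7} \left(-3\right) - 26 = - \frac{18}{7} - 26 = - \frac{200}{7}$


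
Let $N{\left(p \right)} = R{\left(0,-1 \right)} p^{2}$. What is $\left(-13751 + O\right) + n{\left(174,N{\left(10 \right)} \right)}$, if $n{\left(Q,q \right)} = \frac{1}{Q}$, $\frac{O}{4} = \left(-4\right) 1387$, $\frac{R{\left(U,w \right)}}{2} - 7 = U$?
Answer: $- \frac{6254081}{174} \approx -35943.0$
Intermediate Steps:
$R{\left(U,w \right)} = 14 + 2 U$
$O = -22192$ ($O = 4 \left(\left(-4\right) 1387\right) = 4 \left(-5548\right) = -22192$)
$N{\left(p \right)} = 14 p^{2}$ ($N{\left(p \right)} = \left(14 + 2 \cdot 0\right) p^{2} = \left(14 + 0\right) p^{2} = 14 p^{2}$)
$\left(-13751 + O\right) + n{\left(174,N{\left(10 \right)} \right)} = \left(-13751 - 22192\right) + \frac{1}{174} = -35943 + \frac{1}{174} = - \frac{6254081}{174}$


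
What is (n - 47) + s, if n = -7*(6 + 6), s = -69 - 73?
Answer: -273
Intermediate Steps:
s = -142
n = -84 (n = -7*12 = -84)
(n - 47) + s = (-84 - 47) - 142 = -131 - 142 = -273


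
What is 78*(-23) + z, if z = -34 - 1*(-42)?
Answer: -1786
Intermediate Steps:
z = 8 (z = -34 + 42 = 8)
78*(-23) + z = 78*(-23) + 8 = -1794 + 8 = -1786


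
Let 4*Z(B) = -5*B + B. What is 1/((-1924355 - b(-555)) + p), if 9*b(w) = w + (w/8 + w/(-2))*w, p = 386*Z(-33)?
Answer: -24/45569303 ≈ -5.2667e-7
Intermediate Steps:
Z(B) = -B (Z(B) = (-5*B + B)/4 = (-4*B)/4 = -B)
p = 12738 (p = 386*(-1*(-33)) = 386*33 = 12738)
b(w) = -w²/24 + w/9 (b(w) = (w + (w/8 + w/(-2))*w)/9 = (w + (w*(⅛) + w*(-½))*w)/9 = (w + (w/8 - w/2)*w)/9 = (w + (-3*w/8)*w)/9 = (w - 3*w²/8)/9 = -w²/24 + w/9)
1/((-1924355 - b(-555)) + p) = 1/((-1924355 - (-555)*(8 - 3*(-555))/72) + 12738) = 1/((-1924355 - (-555)*(8 + 1665)/72) + 12738) = 1/((-1924355 - (-555)*1673/72) + 12738) = 1/((-1924355 - 1*(-309505/24)) + 12738) = 1/((-1924355 + 309505/24) + 12738) = 1/(-45875015/24 + 12738) = 1/(-45569303/24) = -24/45569303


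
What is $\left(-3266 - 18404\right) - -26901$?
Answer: $5231$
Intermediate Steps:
$\left(-3266 - 18404\right) - -26901 = \left(-3266 - 18404\right) + 26901 = -21670 + 26901 = 5231$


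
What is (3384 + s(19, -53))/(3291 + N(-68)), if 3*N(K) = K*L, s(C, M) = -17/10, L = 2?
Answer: 101469/97370 ≈ 1.0421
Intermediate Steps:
s(C, M) = -17/10 (s(C, M) = -17*⅒ = -17/10)
N(K) = 2*K/3 (N(K) = (K*2)/3 = (2*K)/3 = 2*K/3)
(3384 + s(19, -53))/(3291 + N(-68)) = (3384 - 17/10)/(3291 + (⅔)*(-68)) = 33823/(10*(3291 - 136/3)) = 33823/(10*(9737/3)) = (33823/10)*(3/9737) = 101469/97370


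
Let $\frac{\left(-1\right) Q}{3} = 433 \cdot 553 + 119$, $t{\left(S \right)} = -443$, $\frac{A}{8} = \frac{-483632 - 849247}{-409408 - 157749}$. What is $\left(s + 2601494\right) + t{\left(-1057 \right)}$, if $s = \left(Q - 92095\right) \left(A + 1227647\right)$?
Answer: $- \frac{564541046533464182}{567157} \approx -9.9539 \cdot 10^{11}$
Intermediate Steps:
$A = \frac{10663032}{567157}$ ($A = 8 \frac{-483632 - 849247}{-409408 - 157749} = 8 \left(- \frac{1332879}{-567157}\right) = 8 \left(\left(-1332879\right) \left(- \frac{1}{567157}\right)\right) = 8 \cdot \frac{1332879}{567157} = \frac{10663032}{567157} \approx 18.801$)
$Q = -718704$ ($Q = - 3 \left(433 \cdot 553 + 119\right) = - 3 \left(239449 + 119\right) = \left(-3\right) 239568 = -718704$)
$s = - \frac{564542521737746189}{567157}$ ($s = \left(-718704 - 92095\right) \left(\frac{10663032}{567157} + 1227647\right) = \left(-810799\right) \frac{696279252611}{567157} = - \frac{564542521737746189}{567157} \approx -9.9539 \cdot 10^{11}$)
$\left(s + 2601494\right) + t{\left(-1057 \right)} = \left(- \frac{564542521737746189}{567157} + 2601494\right) - 443 = - \frac{564541046282213631}{567157} - 443 = - \frac{564541046533464182}{567157}$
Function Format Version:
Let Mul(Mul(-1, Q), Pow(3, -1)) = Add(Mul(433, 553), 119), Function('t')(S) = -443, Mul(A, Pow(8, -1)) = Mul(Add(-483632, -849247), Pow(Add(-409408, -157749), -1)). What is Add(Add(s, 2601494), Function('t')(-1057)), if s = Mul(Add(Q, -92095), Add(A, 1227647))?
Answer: Rational(-564541046533464182, 567157) ≈ -9.9539e+11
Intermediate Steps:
A = Rational(10663032, 567157) (A = Mul(8, Mul(Add(-483632, -849247), Pow(Add(-409408, -157749), -1))) = Mul(8, Mul(-1332879, Pow(-567157, -1))) = Mul(8, Mul(-1332879, Rational(-1, 567157))) = Mul(8, Rational(1332879, 567157)) = Rational(10663032, 567157) ≈ 18.801)
Q = -718704 (Q = Mul(-3, Add(Mul(433, 553), 119)) = Mul(-3, Add(239449, 119)) = Mul(-3, 239568) = -718704)
s = Rational(-564542521737746189, 567157) (s = Mul(Add(-718704, -92095), Add(Rational(10663032, 567157), 1227647)) = Mul(-810799, Rational(696279252611, 567157)) = Rational(-564542521737746189, 567157) ≈ -9.9539e+11)
Add(Add(s, 2601494), Function('t')(-1057)) = Add(Add(Rational(-564542521737746189, 567157), 2601494), -443) = Add(Rational(-564541046282213631, 567157), -443) = Rational(-564541046533464182, 567157)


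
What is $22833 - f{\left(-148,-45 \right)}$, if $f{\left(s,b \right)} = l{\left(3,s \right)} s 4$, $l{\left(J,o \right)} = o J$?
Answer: $-240015$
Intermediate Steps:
$l{\left(J,o \right)} = J o$
$f{\left(s,b \right)} = 12 s^{2}$ ($f{\left(s,b \right)} = 3 s s 4 = 3 s^{2} \cdot 4 = 12 s^{2}$)
$22833 - f{\left(-148,-45 \right)} = 22833 - 12 \left(-148\right)^{2} = 22833 - 12 \cdot 21904 = 22833 - 262848 = -240015$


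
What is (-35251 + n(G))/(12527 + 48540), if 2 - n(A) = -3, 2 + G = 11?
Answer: -35246/61067 ≈ -0.57717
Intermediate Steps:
G = 9 (G = -2 + 11 = 9)
n(A) = 5 (n(A) = 2 - 1*(-3) = 2 + 3 = 5)
(-35251 + n(G))/(12527 + 48540) = (-35251 + 5)/(12527 + 48540) = -35246/61067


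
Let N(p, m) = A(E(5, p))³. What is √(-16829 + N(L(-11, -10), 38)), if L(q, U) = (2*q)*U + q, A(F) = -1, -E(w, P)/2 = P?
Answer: 3*I*√1870 ≈ 129.73*I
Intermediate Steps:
E(w, P) = -2*P
L(q, U) = q + 2*U*q (L(q, U) = 2*U*q + q = q + 2*U*q)
N(p, m) = -1 (N(p, m) = (-1)³ = -1)
√(-16829 + N(L(-11, -10), 38)) = √(-16829 - 1) = √(-16830) = 3*I*√1870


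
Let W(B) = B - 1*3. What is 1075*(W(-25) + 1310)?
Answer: 1378150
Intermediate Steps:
W(B) = -3 + B (W(B) = B - 3 = -3 + B)
1075*(W(-25) + 1310) = 1075*((-3 - 25) + 1310) = 1075*(-28 + 1310) = 1075*1282 = 1378150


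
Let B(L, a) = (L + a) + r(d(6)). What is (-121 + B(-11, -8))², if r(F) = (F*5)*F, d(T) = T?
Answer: 1600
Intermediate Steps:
r(F) = 5*F² (r(F) = (5*F)*F = 5*F²)
B(L, a) = 180 + L + a (B(L, a) = (L + a) + 5*6² = (L + a) + 5*36 = (L + a) + 180 = 180 + L + a)
(-121 + B(-11, -8))² = (-121 + (180 - 11 - 8))² = (-121 + 161)² = 40² = 1600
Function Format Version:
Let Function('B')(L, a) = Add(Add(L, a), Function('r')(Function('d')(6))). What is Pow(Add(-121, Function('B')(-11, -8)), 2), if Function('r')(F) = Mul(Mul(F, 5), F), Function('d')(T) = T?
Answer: 1600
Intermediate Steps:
Function('r')(F) = Mul(5, Pow(F, 2)) (Function('r')(F) = Mul(Mul(5, F), F) = Mul(5, Pow(F, 2)))
Function('B')(L, a) = Add(180, L, a) (Function('B')(L, a) = Add(Add(L, a), Mul(5, Pow(6, 2))) = Add(Add(L, a), Mul(5, 36)) = Add(Add(L, a), 180) = Add(180, L, a))
Pow(Add(-121, Function('B')(-11, -8)), 2) = Pow(Add(-121, Add(180, -11, -8)), 2) = Pow(Add(-121, 161), 2) = Pow(40, 2) = 1600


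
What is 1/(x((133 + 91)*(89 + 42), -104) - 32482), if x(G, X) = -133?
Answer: -1/32615 ≈ -3.0661e-5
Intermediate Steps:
1/(x((133 + 91)*(89 + 42), -104) - 32482) = 1/(-133 - 32482) = 1/(-32615) = -1/32615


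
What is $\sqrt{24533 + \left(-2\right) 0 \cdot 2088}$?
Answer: $\sqrt{24533} \approx 156.63$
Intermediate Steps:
$\sqrt{24533 + \left(-2\right) 0 \cdot 2088} = \sqrt{24533 + 0 \cdot 2088} = \sqrt{24533 + 0} = \sqrt{24533}$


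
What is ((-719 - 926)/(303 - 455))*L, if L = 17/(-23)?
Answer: -27965/3496 ≈ -7.9991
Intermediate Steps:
L = -17/23 (L = 17*(-1/23) = -17/23 ≈ -0.73913)
((-719 - 926)/(303 - 455))*L = ((-719 - 926)/(303 - 455))*(-17/23) = -1645/(-152)*(-17/23) = -1645*(-1/152)*(-17/23) = (1645/152)*(-17/23) = -27965/3496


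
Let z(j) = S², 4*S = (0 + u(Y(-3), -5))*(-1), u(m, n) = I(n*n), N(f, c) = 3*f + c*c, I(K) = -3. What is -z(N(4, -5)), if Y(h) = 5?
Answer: -9/16 ≈ -0.56250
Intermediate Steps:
N(f, c) = c² + 3*f (N(f, c) = 3*f + c² = c² + 3*f)
u(m, n) = -3
S = ¾ (S = ((0 - 3)*(-1))/4 = (-3*(-1))/4 = (¼)*3 = ¾ ≈ 0.75000)
z(j) = 9/16 (z(j) = (¾)² = 9/16)
-z(N(4, -5)) = -1*9/16 = -9/16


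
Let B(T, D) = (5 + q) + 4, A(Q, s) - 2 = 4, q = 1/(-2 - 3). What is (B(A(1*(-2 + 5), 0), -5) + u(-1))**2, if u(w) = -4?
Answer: 576/25 ≈ 23.040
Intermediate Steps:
q = -1/5 (q = 1/(-5) = -1/5 ≈ -0.20000)
A(Q, s) = 6 (A(Q, s) = 2 + 4 = 6)
B(T, D) = 44/5 (B(T, D) = (5 - 1/5) + 4 = 24/5 + 4 = 44/5)
(B(A(1*(-2 + 5), 0), -5) + u(-1))**2 = (44/5 - 4)**2 = (24/5)**2 = 576/25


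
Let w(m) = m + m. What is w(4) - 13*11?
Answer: -135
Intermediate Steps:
w(m) = 2*m
w(4) - 13*11 = 2*4 - 13*11 = 8 - 143 = -135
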